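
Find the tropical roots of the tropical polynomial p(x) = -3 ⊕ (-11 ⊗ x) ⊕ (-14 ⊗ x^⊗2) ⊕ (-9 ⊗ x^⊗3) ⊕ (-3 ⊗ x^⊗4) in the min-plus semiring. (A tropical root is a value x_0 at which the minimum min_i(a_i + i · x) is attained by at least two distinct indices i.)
Roots: {-6, -5, 3, 8}

Each tropical root is a break point of the lower envelope of the lines y = a_i + i · x (there are 5 lines, with slopes 0, 1, ..., 4). Only the lines that attain the minimum somewhere contribute to roots; other lines are dominated. Here the surviving (envelope) indices are i = 4, i = 3, i = 2, i = 1, i = 0.
Intersections between consecutive envelope lines give the roots: for adjacent envelope indices i < j the intersection is x = (a_i − a_j) / (j − i). Reading off the sorted break points: {-6, -5, 3, 8}.
Verification: at each break x_0, at least two indices attain the minimum of min_i(a_i + i · x_0).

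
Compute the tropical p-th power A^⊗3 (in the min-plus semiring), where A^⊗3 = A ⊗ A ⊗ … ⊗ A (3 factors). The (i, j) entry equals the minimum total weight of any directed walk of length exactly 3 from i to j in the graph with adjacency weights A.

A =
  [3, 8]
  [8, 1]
A^⊗3 =
  [9, 10]
  [10, 3]

Each entry (A^⊗3)_ij equals the minimum over all length-3 walks i = v_0 → v_1 → … → v_3 = j of Σ_t A[v_t][v_{t+1}]. For example, for (i, j) = (0, 1) we minimise over 4 possible intermediate vertex sequences; the minimum is 10, attained along the walk 0 → 1 → 1 → 1.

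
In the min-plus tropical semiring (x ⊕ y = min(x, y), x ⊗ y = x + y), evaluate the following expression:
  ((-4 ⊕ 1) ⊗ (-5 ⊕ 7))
((-4 ⊕ 1) ⊗ (-5 ⊕ 7)) = -9

Expand innermost to outermost. Recall ⊕ takes the minimum of its arguments and ⊗ takes their sum. Working out the expression ((-4 ⊕ 1) ⊗ (-5 ⊕ 7)) gives -9.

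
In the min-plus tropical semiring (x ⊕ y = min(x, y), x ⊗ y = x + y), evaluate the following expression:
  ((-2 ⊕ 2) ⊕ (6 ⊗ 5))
((-2 ⊕ 2) ⊕ (6 ⊗ 5)) = -2

Expand innermost to outermost. Recall ⊕ takes the minimum of its arguments and ⊗ takes their sum. Working out the expression ((-2 ⊕ 2) ⊕ (6 ⊗ 5)) gives -2.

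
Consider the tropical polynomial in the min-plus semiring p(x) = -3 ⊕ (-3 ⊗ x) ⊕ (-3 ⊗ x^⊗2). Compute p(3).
p(3) = -3

A tropical monomial a ⊗ x^⊗i evaluates to a + i · x. Evaluating each term at x = 3:
  Term 0 contributes -3 + 0 · 3 = -3
  Term 1 contributes -3 + 1 · 3 = 0
  Term 2 contributes -3 + 2 · 3 = 3
p(3) = ⊕ of these = min[-3, 0, 3] = -3.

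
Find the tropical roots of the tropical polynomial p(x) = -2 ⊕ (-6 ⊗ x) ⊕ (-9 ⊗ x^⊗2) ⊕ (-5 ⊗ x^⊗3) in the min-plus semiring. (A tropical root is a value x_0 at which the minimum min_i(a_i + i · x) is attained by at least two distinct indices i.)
Roots: {-4, 3, 4}

Each tropical root is a break point of the lower envelope of the lines y = a_i + i · x (there are 4 lines, with slopes 0, 1, ..., 3). Only the lines that attain the minimum somewhere contribute to roots; other lines are dominated. Here the surviving (envelope) indices are i = 3, i = 2, i = 1, i = 0.
Intersections between consecutive envelope lines give the roots: for adjacent envelope indices i < j the intersection is x = (a_i − a_j) / (j − i). Reading off the sorted break points: {-4, 3, 4}.
Verification: at each break x_0, at least two indices attain the minimum of min_i(a_i + i · x_0).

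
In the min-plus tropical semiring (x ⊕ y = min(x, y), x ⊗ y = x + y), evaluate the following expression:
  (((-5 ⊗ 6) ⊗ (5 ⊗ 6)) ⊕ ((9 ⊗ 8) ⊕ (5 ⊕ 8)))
(((-5 ⊗ 6) ⊗ (5 ⊗ 6)) ⊕ ((9 ⊗ 8) ⊕ (5 ⊕ 8))) = 5

Expand innermost to outermost. Recall ⊕ takes the minimum of its arguments and ⊗ takes their sum. Working out the expression (((-5 ⊗ 6) ⊗ (5 ⊗ 6)) ⊕ ((9 ⊗ 8) ⊕ (5 ⊕ 8))) gives 5.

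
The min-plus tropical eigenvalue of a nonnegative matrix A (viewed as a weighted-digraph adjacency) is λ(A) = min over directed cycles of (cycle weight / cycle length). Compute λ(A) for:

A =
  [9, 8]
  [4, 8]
λ(A) = 6

Enumerate directed cycles and compute their means (weight / length). Sample:
  cycle 0 → 0: weight = 9, length = 1, mean = 9/1 ≈ 9.000
  cycle 1 → 1: weight = 8, length = 1, mean = 8/1 ≈ 8.000
  cycle 0 → 1 → 0: weight = 12, length = 2, mean = 12/2 ≈ 6.000
  cycle 1 → 0 → 1: weight = 12, length = 2, mean = 12/2 ≈ 6.000
Minimum mean = 6.000, attained e.g. along the cycle 0 → 1 → 0 with weight 12 and length 2. So λ(A) = 12/2 = 6.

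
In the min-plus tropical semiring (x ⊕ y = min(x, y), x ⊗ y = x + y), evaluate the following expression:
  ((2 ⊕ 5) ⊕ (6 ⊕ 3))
((2 ⊕ 5) ⊕ (6 ⊕ 3)) = 2

Expand innermost to outermost. Recall ⊕ takes the minimum of its arguments and ⊗ takes their sum. Working out the expression ((2 ⊕ 5) ⊕ (6 ⊕ 3)) gives 2.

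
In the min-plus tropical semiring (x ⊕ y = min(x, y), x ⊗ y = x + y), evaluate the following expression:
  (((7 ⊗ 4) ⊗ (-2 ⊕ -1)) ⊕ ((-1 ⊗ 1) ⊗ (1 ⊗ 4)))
(((7 ⊗ 4) ⊗ (-2 ⊕ -1)) ⊕ ((-1 ⊗ 1) ⊗ (1 ⊗ 4))) = 5

Expand innermost to outermost. Recall ⊕ takes the minimum of its arguments and ⊗ takes their sum. Working out the expression (((7 ⊗ 4) ⊗ (-2 ⊕ -1)) ⊕ ((-1 ⊗ 1) ⊗ (1 ⊗ 4))) gives 5.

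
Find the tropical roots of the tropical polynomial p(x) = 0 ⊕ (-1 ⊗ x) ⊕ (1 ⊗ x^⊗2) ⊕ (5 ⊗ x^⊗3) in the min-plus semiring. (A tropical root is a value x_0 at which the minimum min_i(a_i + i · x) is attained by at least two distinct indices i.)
Roots: {-4, -2, 1}

Each tropical root is a break point of the lower envelope of the lines y = a_i + i · x (there are 4 lines, with slopes 0, 1, ..., 3). Only the lines that attain the minimum somewhere contribute to roots; other lines are dominated. Here the surviving (envelope) indices are i = 3, i = 2, i = 1, i = 0.
Intersections between consecutive envelope lines give the roots: for adjacent envelope indices i < j the intersection is x = (a_i − a_j) / (j − i). Reading off the sorted break points: {-4, -2, 1}.
Verification: at each break x_0, at least two indices attain the minimum of min_i(a_i + i · x_0).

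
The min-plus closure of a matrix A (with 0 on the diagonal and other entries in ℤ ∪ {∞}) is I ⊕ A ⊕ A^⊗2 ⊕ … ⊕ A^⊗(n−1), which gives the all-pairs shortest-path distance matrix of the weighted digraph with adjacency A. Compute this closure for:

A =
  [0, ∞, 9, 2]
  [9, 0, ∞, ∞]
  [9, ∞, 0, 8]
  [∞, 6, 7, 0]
Closure =
  [0, 8, 9, 2]
  [9, 0, 18, 11]
  [9, 14, 0, 8]
  [15, 6, 7, 0]

This is the Floyd-Warshall all-pairs shortest-path computation. For each intermediate vertex k = 0, 1, …, 3, update dist[i][j] ← min(dist[i][j], dist[i][k] + dist[k][j]). The final matrix gives, for each (i, j), the minimum total weight of any directed path from i to j (possibly empty when i = j).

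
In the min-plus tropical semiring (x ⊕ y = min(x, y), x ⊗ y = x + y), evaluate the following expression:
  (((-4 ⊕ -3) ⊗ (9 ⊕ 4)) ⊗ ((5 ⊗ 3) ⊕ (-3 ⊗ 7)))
(((-4 ⊕ -3) ⊗ (9 ⊕ 4)) ⊗ ((5 ⊗ 3) ⊕ (-3 ⊗ 7))) = 4

Expand innermost to outermost. Recall ⊕ takes the minimum of its arguments and ⊗ takes their sum. Working out the expression (((-4 ⊕ -3) ⊗ (9 ⊕ 4)) ⊗ ((5 ⊗ 3) ⊕ (-3 ⊗ 7))) gives 4.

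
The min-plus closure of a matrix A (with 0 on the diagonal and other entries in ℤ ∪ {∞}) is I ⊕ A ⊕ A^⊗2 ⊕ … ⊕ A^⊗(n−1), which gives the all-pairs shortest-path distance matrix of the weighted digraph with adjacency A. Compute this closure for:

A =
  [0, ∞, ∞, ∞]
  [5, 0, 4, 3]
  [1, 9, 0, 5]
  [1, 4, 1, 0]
Closure =
  [0, ∞, ∞, ∞]
  [4, 0, 4, 3]
  [1, 9, 0, 5]
  [1, 4, 1, 0]

This is the Floyd-Warshall all-pairs shortest-path computation. For each intermediate vertex k = 0, 1, …, 3, update dist[i][j] ← min(dist[i][j], dist[i][k] + dist[k][j]). The final matrix gives, for each (i, j), the minimum total weight of any directed path from i to j (possibly empty when i = j).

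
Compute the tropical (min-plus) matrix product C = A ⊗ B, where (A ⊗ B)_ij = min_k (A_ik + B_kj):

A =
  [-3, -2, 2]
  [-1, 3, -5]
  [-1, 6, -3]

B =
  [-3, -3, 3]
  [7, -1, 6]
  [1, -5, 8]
A ⊗ B =
  [-6, -6, 0]
  [-4, -10, 2]
  [-4, -8, 2]

Apply the min-plus product entry-by-entry:
  C[0][0] = min over k of (A[0][0] + B[0][0] = -3 + -3 = -6, A[0][1] + B[1][0] = -2 + 7 = 5, A[0][2] + B[2][0] = 2 + 1 = 3) = -6 (attained at k = 0)
  C[0][1] = min over k of (A[0][0] + B[0][1] = -3 + -3 = -6, A[0][1] + B[1][1] = -2 + -1 = -3, A[0][2] + B[2][1] = 2 + -5 = -3) = -6 (attained at k = 0)
  C[0][2] = min over k of (A[0][0] + B[0][2] = -3 + 3 = 0, A[0][1] + B[1][2] = -2 + 6 = 4, A[0][2] + B[2][2] = 2 + 8 = 10) = 0 (attained at k = 0)
  C[1][0] = min over k of (A[1][0] + B[0][0] = -1 + -3 = -4, A[1][1] + B[1][0] = 3 + 7 = 10, A[1][2] + B[2][0] = -5 + 1 = -4) = -4 (attained at k = 0)
  C[1][1] = min over k of (A[1][0] + B[0][1] = -1 + -3 = -4, A[1][1] + B[1][1] = 3 + -1 = 2, A[1][2] + B[2][1] = -5 + -5 = -10) = -10 (attained at k = 2)
  C[1][2] = min over k of (A[1][0] + B[0][2] = -1 + 3 = 2, A[1][1] + B[1][2] = 3 + 6 = 9, A[1][2] + B[2][2] = -5 + 8 = 3) = 2 (attained at k = 0)
  C[2][0] = min over k of (A[2][0] + B[0][0] = -1 + -3 = -4, A[2][1] + B[1][0] = 6 + 7 = 13, A[2][2] + B[2][0] = -3 + 1 = -2) = -4 (attained at k = 0)
  C[2][1] = min over k of (A[2][0] + B[0][1] = -1 + -3 = -4, A[2][1] + B[1][1] = 6 + -1 = 5, A[2][2] + B[2][1] = -3 + -5 = -8) = -8 (attained at k = 2)
  C[2][2] = min over k of (A[2][0] + B[0][2] = -1 + 3 = 2, A[2][1] + B[1][2] = 6 + 6 = 12, A[2][2] + B[2][2] = -3 + 8 = 5) = 2 (attained at k = 0)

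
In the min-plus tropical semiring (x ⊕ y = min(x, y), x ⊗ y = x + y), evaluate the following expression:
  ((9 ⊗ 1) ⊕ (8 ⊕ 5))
((9 ⊗ 1) ⊕ (8 ⊕ 5)) = 5

Expand innermost to outermost. Recall ⊕ takes the minimum of its arguments and ⊗ takes their sum. Working out the expression ((9 ⊗ 1) ⊕ (8 ⊕ 5)) gives 5.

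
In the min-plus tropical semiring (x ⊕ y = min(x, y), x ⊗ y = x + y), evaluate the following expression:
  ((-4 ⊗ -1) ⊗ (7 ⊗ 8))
((-4 ⊗ -1) ⊗ (7 ⊗ 8)) = 10

Expand innermost to outermost. Recall ⊕ takes the minimum of its arguments and ⊗ takes their sum. Working out the expression ((-4 ⊗ -1) ⊗ (7 ⊗ 8)) gives 10.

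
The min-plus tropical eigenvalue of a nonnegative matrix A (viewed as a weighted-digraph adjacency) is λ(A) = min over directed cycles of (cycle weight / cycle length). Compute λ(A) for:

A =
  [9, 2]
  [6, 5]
λ(A) = 4

Enumerate directed cycles and compute their means (weight / length). Sample:
  cycle 0 → 0: weight = 9, length = 1, mean = 9/1 ≈ 9.000
  cycle 1 → 1: weight = 5, length = 1, mean = 5/1 ≈ 5.000
  cycle 0 → 1 → 0: weight = 8, length = 2, mean = 8/2 ≈ 4.000
  cycle 1 → 0 → 1: weight = 8, length = 2, mean = 8/2 ≈ 4.000
Minimum mean = 4.000, attained e.g. along the cycle 0 → 1 → 0 with weight 8 and length 2. So λ(A) = 8/2 = 4.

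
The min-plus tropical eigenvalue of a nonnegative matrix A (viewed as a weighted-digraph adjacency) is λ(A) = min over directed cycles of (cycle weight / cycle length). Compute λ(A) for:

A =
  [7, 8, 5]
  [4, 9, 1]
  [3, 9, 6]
λ(A) = 4

Enumerate directed cycles and compute their means (weight / length). Sample:
  cycle 0 → 0: weight = 7, length = 1, mean = 7/1 ≈ 7.000
  cycle 1 → 1: weight = 9, length = 1, mean = 9/1 ≈ 9.000
  cycle 2 → 2: weight = 6, length = 1, mean = 6/1 ≈ 6.000
  cycle 0 → 1 → 0: weight = 12, length = 2, mean = 12/2 ≈ 6.000
  cycle 0 → 2 → 0: weight = 8, length = 2, mean = 8/2 ≈ 4.000
  cycle 1 → 0 → 1: weight = 12, length = 2, mean = 12/2 ≈ 6.000
Minimum mean = 4.000, attained e.g. along the cycle 0 → 2 → 0 with weight 8 and length 2. So λ(A) = 8/2 = 4.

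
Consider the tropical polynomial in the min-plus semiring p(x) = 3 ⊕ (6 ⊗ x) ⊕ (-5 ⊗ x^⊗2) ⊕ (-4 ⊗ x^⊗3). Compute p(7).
p(7) = 3

A tropical monomial a ⊗ x^⊗i evaluates to a + i · x. Evaluating each term at x = 7:
  Term 0 contributes 3 + 0 · 7 = 3
  Term 1 contributes 6 + 1 · 7 = 13
  Term 2 contributes -5 + 2 · 7 = 9
  Term 3 contributes -4 + 3 · 7 = 17
p(7) = ⊕ of these = min[3, 13, 9, 17] = 3.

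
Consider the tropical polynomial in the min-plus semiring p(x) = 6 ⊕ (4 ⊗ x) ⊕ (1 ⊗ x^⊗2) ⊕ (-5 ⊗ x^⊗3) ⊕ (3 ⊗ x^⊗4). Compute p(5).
p(5) = 6

A tropical monomial a ⊗ x^⊗i evaluates to a + i · x. Evaluating each term at x = 5:
  Term 0 contributes 6 + 0 · 5 = 6
  Term 1 contributes 4 + 1 · 5 = 9
  Term 2 contributes 1 + 2 · 5 = 11
  Term 3 contributes -5 + 3 · 5 = 10
  Term 4 contributes 3 + 4 · 5 = 23
p(5) = ⊕ of these = min[6, 9, 11, 10, 23] = 6.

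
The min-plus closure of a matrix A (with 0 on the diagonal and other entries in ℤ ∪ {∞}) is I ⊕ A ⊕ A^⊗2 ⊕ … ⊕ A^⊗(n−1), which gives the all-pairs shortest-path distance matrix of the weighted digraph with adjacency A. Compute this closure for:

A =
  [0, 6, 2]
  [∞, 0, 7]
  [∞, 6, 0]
Closure =
  [0, 6, 2]
  [∞, 0, 7]
  [∞, 6, 0]

This is the Floyd-Warshall all-pairs shortest-path computation. For each intermediate vertex k = 0, 1, …, 2, update dist[i][j] ← min(dist[i][j], dist[i][k] + dist[k][j]). The final matrix gives, for each (i, j), the minimum total weight of any directed path from i to j (possibly empty when i = j).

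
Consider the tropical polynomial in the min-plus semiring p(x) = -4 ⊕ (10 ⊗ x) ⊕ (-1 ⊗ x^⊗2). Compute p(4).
p(4) = -4

A tropical monomial a ⊗ x^⊗i evaluates to a + i · x. Evaluating each term at x = 4:
  Term 0 contributes -4 + 0 · 4 = -4
  Term 1 contributes 10 + 1 · 4 = 14
  Term 2 contributes -1 + 2 · 4 = 7
p(4) = ⊕ of these = min[-4, 14, 7] = -4.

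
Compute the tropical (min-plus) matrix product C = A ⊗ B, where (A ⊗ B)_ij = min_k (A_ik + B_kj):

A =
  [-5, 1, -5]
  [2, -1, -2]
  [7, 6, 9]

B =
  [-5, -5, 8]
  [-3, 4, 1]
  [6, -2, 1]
A ⊗ B =
  [-10, -10, -4]
  [-4, -4, -1]
  [2, 2, 7]

Apply the min-plus product entry-by-entry:
  C[0][0] = min over k of (A[0][0] + B[0][0] = -5 + -5 = -10, A[0][1] + B[1][0] = 1 + -3 = -2, A[0][2] + B[2][0] = -5 + 6 = 1) = -10 (attained at k = 0)
  C[0][1] = min over k of (A[0][0] + B[0][1] = -5 + -5 = -10, A[0][1] + B[1][1] = 1 + 4 = 5, A[0][2] + B[2][1] = -5 + -2 = -7) = -10 (attained at k = 0)
  C[0][2] = min over k of (A[0][0] + B[0][2] = -5 + 8 = 3, A[0][1] + B[1][2] = 1 + 1 = 2, A[0][2] + B[2][2] = -5 + 1 = -4) = -4 (attained at k = 2)
  C[1][0] = min over k of (A[1][0] + B[0][0] = 2 + -5 = -3, A[1][1] + B[1][0] = -1 + -3 = -4, A[1][2] + B[2][0] = -2 + 6 = 4) = -4 (attained at k = 1)
  C[1][1] = min over k of (A[1][0] + B[0][1] = 2 + -5 = -3, A[1][1] + B[1][1] = -1 + 4 = 3, A[1][2] + B[2][1] = -2 + -2 = -4) = -4 (attained at k = 2)
  C[1][2] = min over k of (A[1][0] + B[0][2] = 2 + 8 = 10, A[1][1] + B[1][2] = -1 + 1 = 0, A[1][2] + B[2][2] = -2 + 1 = -1) = -1 (attained at k = 2)
  C[2][0] = min over k of (A[2][0] + B[0][0] = 7 + -5 = 2, A[2][1] + B[1][0] = 6 + -3 = 3, A[2][2] + B[2][0] = 9 + 6 = 15) = 2 (attained at k = 0)
  C[2][1] = min over k of (A[2][0] + B[0][1] = 7 + -5 = 2, A[2][1] + B[1][1] = 6 + 4 = 10, A[2][2] + B[2][1] = 9 + -2 = 7) = 2 (attained at k = 0)
  C[2][2] = min over k of (A[2][0] + B[0][2] = 7 + 8 = 15, A[2][1] + B[1][2] = 6 + 1 = 7, A[2][2] + B[2][2] = 9 + 1 = 10) = 7 (attained at k = 1)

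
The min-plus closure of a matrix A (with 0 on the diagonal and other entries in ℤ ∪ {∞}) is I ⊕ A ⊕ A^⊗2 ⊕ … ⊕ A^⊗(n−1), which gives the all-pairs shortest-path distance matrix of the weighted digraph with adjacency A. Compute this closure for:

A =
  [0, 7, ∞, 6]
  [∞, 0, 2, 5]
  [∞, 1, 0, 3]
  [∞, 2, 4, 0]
Closure =
  [0, 7, 9, 6]
  [∞, 0, 2, 5]
  [∞, 1, 0, 3]
  [∞, 2, 4, 0]

This is the Floyd-Warshall all-pairs shortest-path computation. For each intermediate vertex k = 0, 1, …, 3, update dist[i][j] ← min(dist[i][j], dist[i][k] + dist[k][j]). The final matrix gives, for each (i, j), the minimum total weight of any directed path from i to j (possibly empty when i = j).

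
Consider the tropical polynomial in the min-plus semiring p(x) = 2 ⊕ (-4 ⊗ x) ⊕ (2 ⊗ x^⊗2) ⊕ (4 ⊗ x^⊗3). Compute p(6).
p(6) = 2

A tropical monomial a ⊗ x^⊗i evaluates to a + i · x. Evaluating each term at x = 6:
  Term 0 contributes 2 + 0 · 6 = 2
  Term 1 contributes -4 + 1 · 6 = 2
  Term 2 contributes 2 + 2 · 6 = 14
  Term 3 contributes 4 + 3 · 6 = 22
p(6) = ⊕ of these = min[2, 2, 14, 22] = 2.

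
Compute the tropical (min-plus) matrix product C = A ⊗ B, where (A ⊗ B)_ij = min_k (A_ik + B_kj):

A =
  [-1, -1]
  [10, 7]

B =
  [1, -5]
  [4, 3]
A ⊗ B =
  [0, -6]
  [11, 5]

Apply the min-plus product entry-by-entry:
  C[0][0] = min over k of (A[0][0] + B[0][0] = -1 + 1 = 0, A[0][1] + B[1][0] = -1 + 4 = 3) = 0 (attained at k = 0)
  C[0][1] = min over k of (A[0][0] + B[0][1] = -1 + -5 = -6, A[0][1] + B[1][1] = -1 + 3 = 2) = -6 (attained at k = 0)
  C[1][0] = min over k of (A[1][0] + B[0][0] = 10 + 1 = 11, A[1][1] + B[1][0] = 7 + 4 = 11) = 11 (attained at k = 0)
  C[1][1] = min over k of (A[1][0] + B[0][1] = 10 + -5 = 5, A[1][1] + B[1][1] = 7 + 3 = 10) = 5 (attained at k = 0)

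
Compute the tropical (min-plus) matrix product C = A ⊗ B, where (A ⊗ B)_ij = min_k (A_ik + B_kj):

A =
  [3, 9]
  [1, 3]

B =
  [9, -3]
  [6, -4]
A ⊗ B =
  [12, 0]
  [9, -2]

Apply the min-plus product entry-by-entry:
  C[0][0] = min over k of (A[0][0] + B[0][0] = 3 + 9 = 12, A[0][1] + B[1][0] = 9 + 6 = 15) = 12 (attained at k = 0)
  C[0][1] = min over k of (A[0][0] + B[0][1] = 3 + -3 = 0, A[0][1] + B[1][1] = 9 + -4 = 5) = 0 (attained at k = 0)
  C[1][0] = min over k of (A[1][0] + B[0][0] = 1 + 9 = 10, A[1][1] + B[1][0] = 3 + 6 = 9) = 9 (attained at k = 1)
  C[1][1] = min over k of (A[1][0] + B[0][1] = 1 + -3 = -2, A[1][1] + B[1][1] = 3 + -4 = -1) = -2 (attained at k = 0)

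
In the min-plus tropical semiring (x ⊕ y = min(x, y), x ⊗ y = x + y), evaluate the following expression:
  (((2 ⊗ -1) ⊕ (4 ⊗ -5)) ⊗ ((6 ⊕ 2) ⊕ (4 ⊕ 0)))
(((2 ⊗ -1) ⊕ (4 ⊗ -5)) ⊗ ((6 ⊕ 2) ⊕ (4 ⊕ 0))) = -1

Expand innermost to outermost. Recall ⊕ takes the minimum of its arguments and ⊗ takes their sum. Working out the expression (((2 ⊗ -1) ⊕ (4 ⊗ -5)) ⊗ ((6 ⊕ 2) ⊕ (4 ⊕ 0))) gives -1.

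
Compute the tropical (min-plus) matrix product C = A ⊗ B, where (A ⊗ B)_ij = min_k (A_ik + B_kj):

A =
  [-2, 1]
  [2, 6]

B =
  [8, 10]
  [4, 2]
A ⊗ B =
  [5, 3]
  [10, 8]

Apply the min-plus product entry-by-entry:
  C[0][0] = min over k of (A[0][0] + B[0][0] = -2 + 8 = 6, A[0][1] + B[1][0] = 1 + 4 = 5) = 5 (attained at k = 1)
  C[0][1] = min over k of (A[0][0] + B[0][1] = -2 + 10 = 8, A[0][1] + B[1][1] = 1 + 2 = 3) = 3 (attained at k = 1)
  C[1][0] = min over k of (A[1][0] + B[0][0] = 2 + 8 = 10, A[1][1] + B[1][0] = 6 + 4 = 10) = 10 (attained at k = 0)
  C[1][1] = min over k of (A[1][0] + B[0][1] = 2 + 10 = 12, A[1][1] + B[1][1] = 6 + 2 = 8) = 8 (attained at k = 1)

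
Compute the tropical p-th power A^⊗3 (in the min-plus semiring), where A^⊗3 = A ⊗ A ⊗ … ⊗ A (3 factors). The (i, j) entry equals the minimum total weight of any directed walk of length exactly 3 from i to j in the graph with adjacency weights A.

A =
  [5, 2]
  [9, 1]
A^⊗3 =
  [12, 4]
  [11, 3]

Each entry (A^⊗3)_ij equals the minimum over all length-3 walks i = v_0 → v_1 → … → v_3 = j of Σ_t A[v_t][v_{t+1}]. For example, for (i, j) = (0, 1) we minimise over 4 possible intermediate vertex sequences; the minimum is 4, attained along the walk 0 → 1 → 1 → 1.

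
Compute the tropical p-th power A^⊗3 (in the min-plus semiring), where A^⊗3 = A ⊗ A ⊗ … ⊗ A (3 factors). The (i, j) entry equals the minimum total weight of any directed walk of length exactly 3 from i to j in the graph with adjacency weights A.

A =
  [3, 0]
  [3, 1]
A^⊗3 =
  [4, 2]
  [5, 3]

Each entry (A^⊗3)_ij equals the minimum over all length-3 walks i = v_0 → v_1 → … → v_3 = j of Σ_t A[v_t][v_{t+1}]. For example, for (i, j) = (0, 1) we minimise over 4 possible intermediate vertex sequences; the minimum is 2, attained along the walk 0 → 1 → 1 → 1.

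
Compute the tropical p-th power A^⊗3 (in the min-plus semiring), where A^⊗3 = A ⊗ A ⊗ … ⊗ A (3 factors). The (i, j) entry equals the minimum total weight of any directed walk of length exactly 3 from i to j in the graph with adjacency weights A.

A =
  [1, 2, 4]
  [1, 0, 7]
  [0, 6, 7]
A^⊗3 =
  [3, 2, 6]
  [1, 0, 5]
  [2, 2, 5]

Each entry (A^⊗3)_ij equals the minimum over all length-3 walks i = v_0 → v_1 → … → v_3 = j of Σ_t A[v_t][v_{t+1}]. For example, for (i, j) = (0, 2) we minimise over 9 possible intermediate vertex sequences; the minimum is 6, attained along the walk 0 → 0 → 0 → 2.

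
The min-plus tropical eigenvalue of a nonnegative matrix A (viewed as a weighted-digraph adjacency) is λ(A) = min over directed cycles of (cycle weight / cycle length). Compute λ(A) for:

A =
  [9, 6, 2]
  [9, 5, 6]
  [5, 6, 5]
λ(A) = 7/2

Enumerate directed cycles and compute their means (weight / length). Sample:
  cycle 0 → 0: weight = 9, length = 1, mean = 9/1 ≈ 9.000
  cycle 1 → 1: weight = 5, length = 1, mean = 5/1 ≈ 5.000
  cycle 2 → 2: weight = 5, length = 1, mean = 5/1 ≈ 5.000
  cycle 0 → 1 → 0: weight = 15, length = 2, mean = 15/2 ≈ 7.500
  cycle 0 → 2 → 0: weight = 7, length = 2, mean = 7/2 ≈ 3.500
  cycle 1 → 0 → 1: weight = 15, length = 2, mean = 15/2 ≈ 7.500
Minimum mean = 3.500, attained e.g. along the cycle 0 → 2 → 0 with weight 7 and length 2. So λ(A) = 7/2 = 7/2.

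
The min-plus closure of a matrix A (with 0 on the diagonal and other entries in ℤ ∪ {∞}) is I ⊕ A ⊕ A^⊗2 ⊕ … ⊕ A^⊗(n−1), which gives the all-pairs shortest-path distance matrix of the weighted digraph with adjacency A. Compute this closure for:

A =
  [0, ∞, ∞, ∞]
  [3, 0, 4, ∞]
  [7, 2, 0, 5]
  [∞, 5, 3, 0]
Closure =
  [0, ∞, ∞, ∞]
  [3, 0, 4, 9]
  [5, 2, 0, 5]
  [8, 5, 3, 0]

This is the Floyd-Warshall all-pairs shortest-path computation. For each intermediate vertex k = 0, 1, …, 3, update dist[i][j] ← min(dist[i][j], dist[i][k] + dist[k][j]). The final matrix gives, for each (i, j), the minimum total weight of any directed path from i to j (possibly empty when i = j).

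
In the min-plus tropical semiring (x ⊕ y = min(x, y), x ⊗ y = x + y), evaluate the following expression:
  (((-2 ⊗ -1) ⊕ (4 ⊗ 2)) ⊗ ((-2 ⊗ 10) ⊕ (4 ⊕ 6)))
(((-2 ⊗ -1) ⊕ (4 ⊗ 2)) ⊗ ((-2 ⊗ 10) ⊕ (4 ⊕ 6))) = 1

Expand innermost to outermost. Recall ⊕ takes the minimum of its arguments and ⊗ takes their sum. Working out the expression (((-2 ⊗ -1) ⊕ (4 ⊗ 2)) ⊗ ((-2 ⊗ 10) ⊕ (4 ⊕ 6))) gives 1.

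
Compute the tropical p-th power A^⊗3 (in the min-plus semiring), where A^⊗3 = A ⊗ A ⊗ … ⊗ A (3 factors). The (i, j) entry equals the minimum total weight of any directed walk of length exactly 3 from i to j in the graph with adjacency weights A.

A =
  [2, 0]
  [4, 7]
A^⊗3 =
  [6, 4]
  [8, 6]

Each entry (A^⊗3)_ij equals the minimum over all length-3 walks i = v_0 → v_1 → … → v_3 = j of Σ_t A[v_t][v_{t+1}]. For example, for (i, j) = (0, 1) we minimise over 4 possible intermediate vertex sequences; the minimum is 4, attained along the walk 0 → 0 → 0 → 1.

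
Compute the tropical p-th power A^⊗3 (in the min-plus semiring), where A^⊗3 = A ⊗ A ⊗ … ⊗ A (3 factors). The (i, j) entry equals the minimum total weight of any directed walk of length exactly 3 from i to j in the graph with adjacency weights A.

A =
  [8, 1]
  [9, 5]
A^⊗3 =
  [15, 11]
  [19, 15]

Each entry (A^⊗3)_ij equals the minimum over all length-3 walks i = v_0 → v_1 → … → v_3 = j of Σ_t A[v_t][v_{t+1}]. For example, for (i, j) = (0, 1) we minimise over 4 possible intermediate vertex sequences; the minimum is 11, attained along the walk 0 → 1 → 0 → 1.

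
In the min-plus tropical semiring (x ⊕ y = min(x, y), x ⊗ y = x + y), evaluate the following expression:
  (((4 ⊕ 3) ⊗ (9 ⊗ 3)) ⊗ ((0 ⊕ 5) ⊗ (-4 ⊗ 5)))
(((4 ⊕ 3) ⊗ (9 ⊗ 3)) ⊗ ((0 ⊕ 5) ⊗ (-4 ⊗ 5))) = 16

Expand innermost to outermost. Recall ⊕ takes the minimum of its arguments and ⊗ takes their sum. Working out the expression (((4 ⊕ 3) ⊗ (9 ⊗ 3)) ⊗ ((0 ⊕ 5) ⊗ (-4 ⊗ 5))) gives 16.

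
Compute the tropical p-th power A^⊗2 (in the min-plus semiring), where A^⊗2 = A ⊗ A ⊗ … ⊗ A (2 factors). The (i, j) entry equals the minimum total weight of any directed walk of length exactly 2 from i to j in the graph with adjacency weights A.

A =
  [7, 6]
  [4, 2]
A^⊗2 =
  [10, 8]
  [6, 4]

Each entry (A^⊗2)_ij equals the minimum over all length-2 walks i = v_0 → v_1 → … → v_2 = j of Σ_t A[v_t][v_{t+1}]. For example, for (i, j) = (0, 1) we minimise over 2 possible intermediate vertex sequences; the minimum is 8, attained along the walk 0 → 1 → 1.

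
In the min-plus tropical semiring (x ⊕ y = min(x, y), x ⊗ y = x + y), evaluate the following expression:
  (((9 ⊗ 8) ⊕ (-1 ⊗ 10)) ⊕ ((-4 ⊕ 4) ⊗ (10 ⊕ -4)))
(((9 ⊗ 8) ⊕ (-1 ⊗ 10)) ⊕ ((-4 ⊕ 4) ⊗ (10 ⊕ -4))) = -8

Expand innermost to outermost. Recall ⊕ takes the minimum of its arguments and ⊗ takes their sum. Working out the expression (((9 ⊗ 8) ⊕ (-1 ⊗ 10)) ⊕ ((-4 ⊕ 4) ⊗ (10 ⊕ -4))) gives -8.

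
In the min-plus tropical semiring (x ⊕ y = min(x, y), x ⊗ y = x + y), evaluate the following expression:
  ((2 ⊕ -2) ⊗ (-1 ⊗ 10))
((2 ⊕ -2) ⊗ (-1 ⊗ 10)) = 7

Expand innermost to outermost. Recall ⊕ takes the minimum of its arguments and ⊗ takes their sum. Working out the expression ((2 ⊕ -2) ⊗ (-1 ⊗ 10)) gives 7.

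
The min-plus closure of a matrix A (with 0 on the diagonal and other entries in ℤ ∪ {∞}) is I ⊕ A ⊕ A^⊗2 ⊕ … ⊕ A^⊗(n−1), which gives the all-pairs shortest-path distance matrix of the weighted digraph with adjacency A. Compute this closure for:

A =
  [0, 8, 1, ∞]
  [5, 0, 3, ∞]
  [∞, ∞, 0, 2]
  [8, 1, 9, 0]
Closure =
  [0, 4, 1, 3]
  [5, 0, 3, 5]
  [8, 3, 0, 2]
  [6, 1, 4, 0]

This is the Floyd-Warshall all-pairs shortest-path computation. For each intermediate vertex k = 0, 1, …, 3, update dist[i][j] ← min(dist[i][j], dist[i][k] + dist[k][j]). The final matrix gives, for each (i, j), the minimum total weight of any directed path from i to j (possibly empty when i = j).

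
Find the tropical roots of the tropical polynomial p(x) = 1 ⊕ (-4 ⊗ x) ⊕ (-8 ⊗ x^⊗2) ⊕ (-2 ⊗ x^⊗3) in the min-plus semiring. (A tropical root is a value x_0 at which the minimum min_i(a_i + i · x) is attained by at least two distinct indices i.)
Roots: {-6, 4, 5}

Each tropical root is a break point of the lower envelope of the lines y = a_i + i · x (there are 4 lines, with slopes 0, 1, ..., 3). Only the lines that attain the minimum somewhere contribute to roots; other lines are dominated. Here the surviving (envelope) indices are i = 3, i = 2, i = 1, i = 0.
Intersections between consecutive envelope lines give the roots: for adjacent envelope indices i < j the intersection is x = (a_i − a_j) / (j − i). Reading off the sorted break points: {-6, 4, 5}.
Verification: at each break x_0, at least two indices attain the minimum of min_i(a_i + i · x_0).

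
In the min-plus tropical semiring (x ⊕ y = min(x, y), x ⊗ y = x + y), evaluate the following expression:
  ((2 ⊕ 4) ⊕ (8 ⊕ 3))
((2 ⊕ 4) ⊕ (8 ⊕ 3)) = 2

Expand innermost to outermost. Recall ⊕ takes the minimum of its arguments and ⊗ takes their sum. Working out the expression ((2 ⊕ 4) ⊕ (8 ⊕ 3)) gives 2.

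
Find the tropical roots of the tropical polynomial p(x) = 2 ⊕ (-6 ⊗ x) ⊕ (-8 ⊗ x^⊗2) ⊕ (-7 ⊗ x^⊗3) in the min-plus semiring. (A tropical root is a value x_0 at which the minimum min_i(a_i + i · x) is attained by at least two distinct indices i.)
Roots: {-1, 2, 8}

Each tropical root is a break point of the lower envelope of the lines y = a_i + i · x (there are 4 lines, with slopes 0, 1, ..., 3). Only the lines that attain the minimum somewhere contribute to roots; other lines are dominated. Here the surviving (envelope) indices are i = 3, i = 2, i = 1, i = 0.
Intersections between consecutive envelope lines give the roots: for adjacent envelope indices i < j the intersection is x = (a_i − a_j) / (j − i). Reading off the sorted break points: {-1, 2, 8}.
Verification: at each break x_0, at least two indices attain the minimum of min_i(a_i + i · x_0).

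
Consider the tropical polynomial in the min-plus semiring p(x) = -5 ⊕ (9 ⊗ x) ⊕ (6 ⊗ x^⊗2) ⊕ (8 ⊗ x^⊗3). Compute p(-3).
p(-3) = -5

A tropical monomial a ⊗ x^⊗i evaluates to a + i · x. Evaluating each term at x = -3:
  Term 0 contributes -5 + 0 · -3 = -5
  Term 1 contributes 9 + 1 · -3 = 6
  Term 2 contributes 6 + 2 · -3 = 0
  Term 3 contributes 8 + 3 · -3 = -1
p(-3) = ⊕ of these = min[-5, 6, 0, -1] = -5.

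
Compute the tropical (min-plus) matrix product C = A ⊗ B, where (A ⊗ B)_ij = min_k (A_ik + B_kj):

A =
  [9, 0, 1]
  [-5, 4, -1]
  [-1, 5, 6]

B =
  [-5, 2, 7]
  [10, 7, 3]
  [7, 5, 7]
A ⊗ B =
  [4, 6, 3]
  [-10, -3, 2]
  [-6, 1, 6]

Apply the min-plus product entry-by-entry:
  C[0][0] = min over k of (A[0][0] + B[0][0] = 9 + -5 = 4, A[0][1] + B[1][0] = 0 + 10 = 10, A[0][2] + B[2][0] = 1 + 7 = 8) = 4 (attained at k = 0)
  C[0][1] = min over k of (A[0][0] + B[0][1] = 9 + 2 = 11, A[0][1] + B[1][1] = 0 + 7 = 7, A[0][2] + B[2][1] = 1 + 5 = 6) = 6 (attained at k = 2)
  C[0][2] = min over k of (A[0][0] + B[0][2] = 9 + 7 = 16, A[0][1] + B[1][2] = 0 + 3 = 3, A[0][2] + B[2][2] = 1 + 7 = 8) = 3 (attained at k = 1)
  C[1][0] = min over k of (A[1][0] + B[0][0] = -5 + -5 = -10, A[1][1] + B[1][0] = 4 + 10 = 14, A[1][2] + B[2][0] = -1 + 7 = 6) = -10 (attained at k = 0)
  C[1][1] = min over k of (A[1][0] + B[0][1] = -5 + 2 = -3, A[1][1] + B[1][1] = 4 + 7 = 11, A[1][2] + B[2][1] = -1 + 5 = 4) = -3 (attained at k = 0)
  C[1][2] = min over k of (A[1][0] + B[0][2] = -5 + 7 = 2, A[1][1] + B[1][2] = 4 + 3 = 7, A[1][2] + B[2][2] = -1 + 7 = 6) = 2 (attained at k = 0)
  C[2][0] = min over k of (A[2][0] + B[0][0] = -1 + -5 = -6, A[2][1] + B[1][0] = 5 + 10 = 15, A[2][2] + B[2][0] = 6 + 7 = 13) = -6 (attained at k = 0)
  C[2][1] = min over k of (A[2][0] + B[0][1] = -1 + 2 = 1, A[2][1] + B[1][1] = 5 + 7 = 12, A[2][2] + B[2][1] = 6 + 5 = 11) = 1 (attained at k = 0)
  C[2][2] = min over k of (A[2][0] + B[0][2] = -1 + 7 = 6, A[2][1] + B[1][2] = 5 + 3 = 8, A[2][2] + B[2][2] = 6 + 7 = 13) = 6 (attained at k = 0)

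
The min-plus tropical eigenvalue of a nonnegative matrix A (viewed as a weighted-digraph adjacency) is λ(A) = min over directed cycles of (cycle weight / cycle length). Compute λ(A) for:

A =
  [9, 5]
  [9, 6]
λ(A) = 6

Enumerate directed cycles and compute their means (weight / length). Sample:
  cycle 0 → 0: weight = 9, length = 1, mean = 9/1 ≈ 9.000
  cycle 1 → 1: weight = 6, length = 1, mean = 6/1 ≈ 6.000
  cycle 0 → 1 → 0: weight = 14, length = 2, mean = 14/2 ≈ 7.000
  cycle 1 → 0 → 1: weight = 14, length = 2, mean = 14/2 ≈ 7.000
Minimum mean = 6.000, attained e.g. along the cycle 1 → 1 with weight 6 and length 1. So λ(A) = 6/1 = 6.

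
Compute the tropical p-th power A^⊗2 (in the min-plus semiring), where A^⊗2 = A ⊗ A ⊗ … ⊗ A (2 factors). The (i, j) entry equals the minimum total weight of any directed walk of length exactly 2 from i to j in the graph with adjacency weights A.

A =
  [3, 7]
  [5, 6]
A^⊗2 =
  [6, 10]
  [8, 12]

Each entry (A^⊗2)_ij equals the minimum over all length-2 walks i = v_0 → v_1 → … → v_2 = j of Σ_t A[v_t][v_{t+1}]. For example, for (i, j) = (0, 1) we minimise over 2 possible intermediate vertex sequences; the minimum is 10, attained along the walk 0 → 0 → 1.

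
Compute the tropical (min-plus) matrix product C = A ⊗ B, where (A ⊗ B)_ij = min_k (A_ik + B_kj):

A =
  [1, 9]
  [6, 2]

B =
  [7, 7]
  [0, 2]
A ⊗ B =
  [8, 8]
  [2, 4]

Apply the min-plus product entry-by-entry:
  C[0][0] = min over k of (A[0][0] + B[0][0] = 1 + 7 = 8, A[0][1] + B[1][0] = 9 + 0 = 9) = 8 (attained at k = 0)
  C[0][1] = min over k of (A[0][0] + B[0][1] = 1 + 7 = 8, A[0][1] + B[1][1] = 9 + 2 = 11) = 8 (attained at k = 0)
  C[1][0] = min over k of (A[1][0] + B[0][0] = 6 + 7 = 13, A[1][1] + B[1][0] = 2 + 0 = 2) = 2 (attained at k = 1)
  C[1][1] = min over k of (A[1][0] + B[0][1] = 6 + 7 = 13, A[1][1] + B[1][1] = 2 + 2 = 4) = 4 (attained at k = 1)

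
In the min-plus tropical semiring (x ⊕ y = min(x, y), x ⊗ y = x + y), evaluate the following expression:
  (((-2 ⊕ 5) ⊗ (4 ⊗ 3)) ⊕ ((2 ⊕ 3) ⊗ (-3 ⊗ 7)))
(((-2 ⊕ 5) ⊗ (4 ⊗ 3)) ⊕ ((2 ⊕ 3) ⊗ (-3 ⊗ 7))) = 5

Expand innermost to outermost. Recall ⊕ takes the minimum of its arguments and ⊗ takes their sum. Working out the expression (((-2 ⊕ 5) ⊗ (4 ⊗ 3)) ⊕ ((2 ⊕ 3) ⊗ (-3 ⊗ 7))) gives 5.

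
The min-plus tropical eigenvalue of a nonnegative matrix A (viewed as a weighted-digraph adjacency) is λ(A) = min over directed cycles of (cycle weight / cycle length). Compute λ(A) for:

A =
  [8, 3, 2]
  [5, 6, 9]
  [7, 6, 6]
λ(A) = 4

Enumerate directed cycles and compute their means (weight / length). Sample:
  cycle 0 → 0: weight = 8, length = 1, mean = 8/1 ≈ 8.000
  cycle 1 → 1: weight = 6, length = 1, mean = 6/1 ≈ 6.000
  cycle 2 → 2: weight = 6, length = 1, mean = 6/1 ≈ 6.000
  cycle 0 → 1 → 0: weight = 8, length = 2, mean = 8/2 ≈ 4.000
  cycle 0 → 2 → 0: weight = 9, length = 2, mean = 9/2 ≈ 4.500
  cycle 1 → 0 → 1: weight = 8, length = 2, mean = 8/2 ≈ 4.000
Minimum mean = 4.000, attained e.g. along the cycle 0 → 1 → 0 with weight 8 and length 2. So λ(A) = 8/2 = 4.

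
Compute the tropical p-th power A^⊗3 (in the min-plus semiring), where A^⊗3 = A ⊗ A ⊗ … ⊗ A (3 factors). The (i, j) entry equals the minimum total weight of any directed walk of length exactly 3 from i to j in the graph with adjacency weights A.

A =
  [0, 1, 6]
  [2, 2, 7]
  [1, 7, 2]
A^⊗3 =
  [0, 1, 6]
  [2, 3, 8]
  [1, 2, 6]

Each entry (A^⊗3)_ij equals the minimum over all length-3 walks i = v_0 → v_1 → … → v_3 = j of Σ_t A[v_t][v_{t+1}]. For example, for (i, j) = (0, 2) we minimise over 9 possible intermediate vertex sequences; the minimum is 6, attained along the walk 0 → 0 → 0 → 2.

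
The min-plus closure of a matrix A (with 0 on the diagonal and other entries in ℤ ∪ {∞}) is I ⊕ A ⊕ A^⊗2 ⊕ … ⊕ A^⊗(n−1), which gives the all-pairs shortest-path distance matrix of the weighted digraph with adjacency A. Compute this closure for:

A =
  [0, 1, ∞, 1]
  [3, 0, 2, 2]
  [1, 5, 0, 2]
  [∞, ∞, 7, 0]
Closure =
  [0, 1, 3, 1]
  [3, 0, 2, 2]
  [1, 2, 0, 2]
  [8, 9, 7, 0]

This is the Floyd-Warshall all-pairs shortest-path computation. For each intermediate vertex k = 0, 1, …, 3, update dist[i][j] ← min(dist[i][j], dist[i][k] + dist[k][j]). The final matrix gives, for each (i, j), the minimum total weight of any directed path from i to j (possibly empty when i = j).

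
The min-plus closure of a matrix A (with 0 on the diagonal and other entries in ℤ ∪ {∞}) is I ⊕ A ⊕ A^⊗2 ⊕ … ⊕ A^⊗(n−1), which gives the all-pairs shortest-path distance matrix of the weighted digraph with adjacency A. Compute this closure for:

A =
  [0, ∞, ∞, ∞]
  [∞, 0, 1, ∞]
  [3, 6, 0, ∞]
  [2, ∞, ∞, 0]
Closure =
  [0, ∞, ∞, ∞]
  [4, 0, 1, ∞]
  [3, 6, 0, ∞]
  [2, ∞, ∞, 0]

This is the Floyd-Warshall all-pairs shortest-path computation. For each intermediate vertex k = 0, 1, …, 3, update dist[i][j] ← min(dist[i][j], dist[i][k] + dist[k][j]). The final matrix gives, for each (i, j), the minimum total weight of any directed path from i to j (possibly empty when i = j).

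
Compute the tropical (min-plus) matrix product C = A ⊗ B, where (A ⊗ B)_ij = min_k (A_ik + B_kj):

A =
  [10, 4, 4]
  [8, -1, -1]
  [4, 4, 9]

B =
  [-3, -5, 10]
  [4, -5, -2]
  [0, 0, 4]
A ⊗ B =
  [4, -1, 2]
  [-1, -6, -3]
  [1, -1, 2]

Apply the min-plus product entry-by-entry:
  C[0][0] = min over k of (A[0][0] + B[0][0] = 10 + -3 = 7, A[0][1] + B[1][0] = 4 + 4 = 8, A[0][2] + B[2][0] = 4 + 0 = 4) = 4 (attained at k = 2)
  C[0][1] = min over k of (A[0][0] + B[0][1] = 10 + -5 = 5, A[0][1] + B[1][1] = 4 + -5 = -1, A[0][2] + B[2][1] = 4 + 0 = 4) = -1 (attained at k = 1)
  C[0][2] = min over k of (A[0][0] + B[0][2] = 10 + 10 = 20, A[0][1] + B[1][2] = 4 + -2 = 2, A[0][2] + B[2][2] = 4 + 4 = 8) = 2 (attained at k = 1)
  C[1][0] = min over k of (A[1][0] + B[0][0] = 8 + -3 = 5, A[1][1] + B[1][0] = -1 + 4 = 3, A[1][2] + B[2][0] = -1 + 0 = -1) = -1 (attained at k = 2)
  C[1][1] = min over k of (A[1][0] + B[0][1] = 8 + -5 = 3, A[1][1] + B[1][1] = -1 + -5 = -6, A[1][2] + B[2][1] = -1 + 0 = -1) = -6 (attained at k = 1)
  C[1][2] = min over k of (A[1][0] + B[0][2] = 8 + 10 = 18, A[1][1] + B[1][2] = -1 + -2 = -3, A[1][2] + B[2][2] = -1 + 4 = 3) = -3 (attained at k = 1)
  C[2][0] = min over k of (A[2][0] + B[0][0] = 4 + -3 = 1, A[2][1] + B[1][0] = 4 + 4 = 8, A[2][2] + B[2][0] = 9 + 0 = 9) = 1 (attained at k = 0)
  C[2][1] = min over k of (A[2][0] + B[0][1] = 4 + -5 = -1, A[2][1] + B[1][1] = 4 + -5 = -1, A[2][2] + B[2][1] = 9 + 0 = 9) = -1 (attained at k = 0)
  C[2][2] = min over k of (A[2][0] + B[0][2] = 4 + 10 = 14, A[2][1] + B[1][2] = 4 + -2 = 2, A[2][2] + B[2][2] = 9 + 4 = 13) = 2 (attained at k = 1)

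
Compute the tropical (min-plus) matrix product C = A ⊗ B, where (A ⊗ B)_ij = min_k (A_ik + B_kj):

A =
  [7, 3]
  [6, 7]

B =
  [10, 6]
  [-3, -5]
A ⊗ B =
  [0, -2]
  [4, 2]

Apply the min-plus product entry-by-entry:
  C[0][0] = min over k of (A[0][0] + B[0][0] = 7 + 10 = 17, A[0][1] + B[1][0] = 3 + -3 = 0) = 0 (attained at k = 1)
  C[0][1] = min over k of (A[0][0] + B[0][1] = 7 + 6 = 13, A[0][1] + B[1][1] = 3 + -5 = -2) = -2 (attained at k = 1)
  C[1][0] = min over k of (A[1][0] + B[0][0] = 6 + 10 = 16, A[1][1] + B[1][0] = 7 + -3 = 4) = 4 (attained at k = 1)
  C[1][1] = min over k of (A[1][0] + B[0][1] = 6 + 6 = 12, A[1][1] + B[1][1] = 7 + -5 = 2) = 2 (attained at k = 1)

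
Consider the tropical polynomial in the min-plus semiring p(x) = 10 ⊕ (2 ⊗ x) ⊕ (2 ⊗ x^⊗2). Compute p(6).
p(6) = 8

A tropical monomial a ⊗ x^⊗i evaluates to a + i · x. Evaluating each term at x = 6:
  Term 0 contributes 10 + 0 · 6 = 10
  Term 1 contributes 2 + 1 · 6 = 8
  Term 2 contributes 2 + 2 · 6 = 14
p(6) = ⊕ of these = min[10, 8, 14] = 8.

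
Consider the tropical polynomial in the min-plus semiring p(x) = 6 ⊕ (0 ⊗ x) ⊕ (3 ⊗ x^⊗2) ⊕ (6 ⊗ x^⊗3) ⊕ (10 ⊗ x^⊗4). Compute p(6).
p(6) = 6

A tropical monomial a ⊗ x^⊗i evaluates to a + i · x. Evaluating each term at x = 6:
  Term 0 contributes 6 + 0 · 6 = 6
  Term 1 contributes 0 + 1 · 6 = 6
  Term 2 contributes 3 + 2 · 6 = 15
  Term 3 contributes 6 + 3 · 6 = 24
  Term 4 contributes 10 + 4 · 6 = 34
p(6) = ⊕ of these = min[6, 6, 15, 24, 34] = 6.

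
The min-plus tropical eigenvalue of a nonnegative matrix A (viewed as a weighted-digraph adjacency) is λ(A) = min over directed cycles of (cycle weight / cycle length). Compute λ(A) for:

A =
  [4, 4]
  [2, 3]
λ(A) = 3

Enumerate directed cycles and compute their means (weight / length). Sample:
  cycle 0 → 0: weight = 4, length = 1, mean = 4/1 ≈ 4.000
  cycle 1 → 1: weight = 3, length = 1, mean = 3/1 ≈ 3.000
  cycle 0 → 1 → 0: weight = 6, length = 2, mean = 6/2 ≈ 3.000
  cycle 1 → 0 → 1: weight = 6, length = 2, mean = 6/2 ≈ 3.000
Minimum mean = 3.000, attained e.g. along the cycle 1 → 1 with weight 3 and length 1. So λ(A) = 3/1 = 3.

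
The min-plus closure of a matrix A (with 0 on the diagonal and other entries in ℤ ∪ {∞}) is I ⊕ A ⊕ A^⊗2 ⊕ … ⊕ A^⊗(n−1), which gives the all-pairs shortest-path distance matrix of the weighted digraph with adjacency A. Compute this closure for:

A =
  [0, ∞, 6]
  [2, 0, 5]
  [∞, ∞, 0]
Closure =
  [0, ∞, 6]
  [2, 0, 5]
  [∞, ∞, 0]

This is the Floyd-Warshall all-pairs shortest-path computation. For each intermediate vertex k = 0, 1, …, 2, update dist[i][j] ← min(dist[i][j], dist[i][k] + dist[k][j]). The final matrix gives, for each (i, j), the minimum total weight of any directed path from i to j (possibly empty when i = j).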